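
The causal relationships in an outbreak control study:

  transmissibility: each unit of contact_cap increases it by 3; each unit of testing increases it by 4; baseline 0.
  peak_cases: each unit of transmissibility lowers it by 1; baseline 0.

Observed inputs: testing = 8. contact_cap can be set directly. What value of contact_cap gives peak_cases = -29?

Substituting into the transmissibility equation gives transmissibility = 3*contact_cap + 32.
Substituting into the peak_cases equation gives peak_cases = -3*contact_cap - 32.
Solve -3*contact_cap - 32 = -29: contact_cap = (-29 + 32) / -3 = -1.

contact_cap = -1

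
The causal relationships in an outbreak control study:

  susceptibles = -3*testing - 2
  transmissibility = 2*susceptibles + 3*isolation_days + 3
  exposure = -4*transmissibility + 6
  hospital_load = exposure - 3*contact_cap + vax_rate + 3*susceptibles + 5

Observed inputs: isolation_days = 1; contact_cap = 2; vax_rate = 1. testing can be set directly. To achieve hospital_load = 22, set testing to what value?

testing = 2

Substituting into the transmissibility equation gives transmissibility = -6*testing + 2.
Substituting into the exposure equation gives exposure = 24*testing - 2.
This gives hospital_load = 15*testing - 8.
Solve 15*testing - 8 = 22: testing = (22 + 8) / 15 = 2.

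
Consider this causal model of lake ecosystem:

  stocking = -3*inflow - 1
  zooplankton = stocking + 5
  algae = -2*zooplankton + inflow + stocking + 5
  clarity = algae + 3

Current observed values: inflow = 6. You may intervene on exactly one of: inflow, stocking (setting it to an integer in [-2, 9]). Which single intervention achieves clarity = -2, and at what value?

Intervening on inflow: clarity = 4*inflow - 1. Reaching -2 requires inflow = -1/4, not an integer.
Intervening on stocking: with other inputs at their observed values, clarity = -stocking + 4. Solving for -2 gives stocking = 6, within [-2, 9].

set stocking = 6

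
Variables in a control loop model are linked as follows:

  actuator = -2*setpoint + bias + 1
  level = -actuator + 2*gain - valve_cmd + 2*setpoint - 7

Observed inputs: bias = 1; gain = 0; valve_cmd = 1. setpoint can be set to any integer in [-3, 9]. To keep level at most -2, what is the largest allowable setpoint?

Substituting into the actuator equation gives actuator = -2*setpoint + 2.
level becomes 4*setpoint - 10.
Require 4*setpoint - 10 ≤ -2, so setpoint ≤ 2.
The largest integer in [-3, 9] satisfying this is 2.

setpoint = 2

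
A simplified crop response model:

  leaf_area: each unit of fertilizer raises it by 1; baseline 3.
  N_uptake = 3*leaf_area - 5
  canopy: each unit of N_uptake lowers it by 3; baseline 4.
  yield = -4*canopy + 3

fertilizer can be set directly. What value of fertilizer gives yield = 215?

Substituting into the N_uptake equation gives N_uptake = 3*fertilizer + 4.
Substituting into the canopy equation gives canopy = -9*fertilizer - 8.
This gives yield = 36*fertilizer + 35.
Solve 36*fertilizer + 35 = 215: fertilizer = (215 - 35) / 36 = 5.

fertilizer = 5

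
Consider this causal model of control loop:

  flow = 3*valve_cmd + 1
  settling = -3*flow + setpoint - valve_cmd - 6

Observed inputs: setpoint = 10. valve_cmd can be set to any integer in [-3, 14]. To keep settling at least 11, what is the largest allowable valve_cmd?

valve_cmd = -1

Substituting into the settling equation gives settling = -10*valve_cmd + 1.
Require -10*valve_cmd + 1 ≥ 11, so valve_cmd ≤ -1.
The largest integer in [-3, 14] satisfying this is -1.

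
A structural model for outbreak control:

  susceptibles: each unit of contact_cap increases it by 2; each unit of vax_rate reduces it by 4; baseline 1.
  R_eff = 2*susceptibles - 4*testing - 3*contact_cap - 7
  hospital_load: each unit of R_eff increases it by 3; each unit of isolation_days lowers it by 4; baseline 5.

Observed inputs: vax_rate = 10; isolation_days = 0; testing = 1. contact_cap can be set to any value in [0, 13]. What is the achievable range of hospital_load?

-262 to -223

Substituting into the susceptibles equation gives susceptibles = 2*contact_cap - 39.
So R_eff = contact_cap - 89.
Substituting into the hospital_load equation gives hospital_load = 3*contact_cap - 262.
Linear in contact_cap, so extremes are at the endpoints: contact_cap = 0 gives hospital_load = -262; contact_cap = 13 gives hospital_load = -223.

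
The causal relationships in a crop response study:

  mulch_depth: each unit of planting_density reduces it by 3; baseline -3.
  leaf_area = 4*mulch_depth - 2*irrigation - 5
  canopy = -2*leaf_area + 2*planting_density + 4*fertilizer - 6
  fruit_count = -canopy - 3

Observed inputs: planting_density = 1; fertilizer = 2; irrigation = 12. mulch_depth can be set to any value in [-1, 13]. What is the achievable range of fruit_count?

-73 to 39

Intervening on mulch_depth fixes its value directly, overriding its dependence on planting_density.
Substituting into the leaf_area equation gives leaf_area = 4*mulch_depth - 29.
canopy becomes -8*mulch_depth + 62.
Substituting into the fruit_count equation gives fruit_count = 8*mulch_depth - 65.
Linear in mulch_depth, so extremes are at the endpoints: mulch_depth = -1 gives fruit_count = -73; mulch_depth = 13 gives fruit_count = 39.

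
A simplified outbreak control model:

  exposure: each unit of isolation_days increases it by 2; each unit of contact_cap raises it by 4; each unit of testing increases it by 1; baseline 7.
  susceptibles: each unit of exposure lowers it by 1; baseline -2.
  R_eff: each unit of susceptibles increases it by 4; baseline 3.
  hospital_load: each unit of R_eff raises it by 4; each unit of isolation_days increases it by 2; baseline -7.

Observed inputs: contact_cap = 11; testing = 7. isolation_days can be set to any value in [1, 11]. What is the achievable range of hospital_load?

-1285 to -985

Substituting into the exposure equation gives exposure = 2*isolation_days + 58.
Substituting into the susceptibles equation gives susceptibles = -2*isolation_days - 60.
Substituting into the R_eff equation gives R_eff = -8*isolation_days - 237.
Substituting into the hospital_load equation gives hospital_load = -30*isolation_days - 955.
Linear in isolation_days, so extremes are at the endpoints: isolation_days = 1 gives hospital_load = -985; isolation_days = 11 gives hospital_load = -1285.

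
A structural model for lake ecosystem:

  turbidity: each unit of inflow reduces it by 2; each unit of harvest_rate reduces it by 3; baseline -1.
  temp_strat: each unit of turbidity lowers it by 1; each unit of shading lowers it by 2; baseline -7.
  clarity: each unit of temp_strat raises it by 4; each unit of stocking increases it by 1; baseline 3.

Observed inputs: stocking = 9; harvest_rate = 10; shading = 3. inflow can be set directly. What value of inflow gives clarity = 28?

inflow = -7

Substituting into the turbidity equation gives turbidity = -2*inflow - 31.
Substituting into the temp_strat equation gives temp_strat = 2*inflow + 18.
So clarity = 8*inflow + 84.
Solve 8*inflow + 84 = 28: inflow = (28 - 84) / 8 = -7.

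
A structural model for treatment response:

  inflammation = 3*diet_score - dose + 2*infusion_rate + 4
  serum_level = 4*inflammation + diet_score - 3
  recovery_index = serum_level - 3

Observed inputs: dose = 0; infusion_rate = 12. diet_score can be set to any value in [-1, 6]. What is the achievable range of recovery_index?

Substituting into the inflammation equation gives inflammation = 3*diet_score + 28.
Substituting into the serum_level equation gives serum_level = 13*diet_score + 109.
recovery_index becomes 13*diet_score + 106.
Linear in diet_score, so extremes are at the endpoints: diet_score = -1 gives recovery_index = 93; diet_score = 6 gives recovery_index = 184.

93 to 184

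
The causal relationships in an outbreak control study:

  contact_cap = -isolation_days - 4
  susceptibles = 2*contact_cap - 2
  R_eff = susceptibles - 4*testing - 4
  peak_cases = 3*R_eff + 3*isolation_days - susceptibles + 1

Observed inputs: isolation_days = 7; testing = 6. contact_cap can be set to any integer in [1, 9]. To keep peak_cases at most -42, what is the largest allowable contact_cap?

Intervening on contact_cap fixes its value directly, overriding its dependence on isolation_days.
Substituting into the R_eff equation gives R_eff = 2*contact_cap - 30.
Substituting into the peak_cases equation gives peak_cases = 4*contact_cap - 66.
Require 4*contact_cap - 66 ≤ -42, so contact_cap ≤ 6.
The largest integer in [1, 9] satisfying this is 6.

contact_cap = 6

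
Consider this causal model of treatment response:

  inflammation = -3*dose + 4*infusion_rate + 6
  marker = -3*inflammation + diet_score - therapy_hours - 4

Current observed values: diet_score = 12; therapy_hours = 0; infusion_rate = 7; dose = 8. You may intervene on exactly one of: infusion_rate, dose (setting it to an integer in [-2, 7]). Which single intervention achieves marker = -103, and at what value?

Intervening on infusion_rate: marker = -12*infusion_rate + 62. Reaching -103 requires infusion_rate = 55/4, not an integer.
Intervening on dose: with other inputs at their observed values, marker = 9*dose - 94. Solving for -103 gives dose = -1, within [-2, 7].

set dose = -1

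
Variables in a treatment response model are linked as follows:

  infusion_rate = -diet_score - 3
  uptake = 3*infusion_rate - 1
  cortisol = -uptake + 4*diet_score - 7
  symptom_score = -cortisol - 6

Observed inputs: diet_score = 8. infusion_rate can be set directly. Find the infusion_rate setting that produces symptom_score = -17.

Intervening on infusion_rate fixes its value directly, overriding its dependence on diet_score.
Substituting into the cortisol equation gives cortisol = -3*infusion_rate + 26.
symptom_score becomes 3*infusion_rate - 32.
Solve 3*infusion_rate - 32 = -17: infusion_rate = (-17 + 32) / 3 = 5.

infusion_rate = 5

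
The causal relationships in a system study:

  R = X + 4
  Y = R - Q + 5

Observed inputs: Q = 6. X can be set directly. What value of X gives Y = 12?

Substituting into the Y equation gives Y = X + 3.
Solve X + 3 = 12: X = (12 - 3) / 1 = 9.

X = 9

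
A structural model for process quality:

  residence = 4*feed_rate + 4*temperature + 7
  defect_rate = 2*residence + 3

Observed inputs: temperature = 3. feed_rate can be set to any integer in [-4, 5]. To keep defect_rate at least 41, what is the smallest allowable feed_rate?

feed_rate = 0

Substituting into the residence equation gives residence = 4*feed_rate + 19.
defect_rate becomes 8*feed_rate + 41.
Require 8*feed_rate + 41 ≥ 41, so feed_rate ≥ 0.
The smallest integer in [-4, 5] satisfying this is 0.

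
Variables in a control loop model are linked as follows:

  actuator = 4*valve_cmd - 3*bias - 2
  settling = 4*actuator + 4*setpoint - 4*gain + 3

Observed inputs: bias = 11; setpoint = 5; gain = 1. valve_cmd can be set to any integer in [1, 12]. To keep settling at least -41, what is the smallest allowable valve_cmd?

valve_cmd = 5

Substituting into the actuator equation gives actuator = 4*valve_cmd - 35.
This gives settling = 16*valve_cmd - 121.
Require 16*valve_cmd - 121 ≥ -41, so valve_cmd ≥ 5.
The smallest integer in [1, 12] satisfying this is 5.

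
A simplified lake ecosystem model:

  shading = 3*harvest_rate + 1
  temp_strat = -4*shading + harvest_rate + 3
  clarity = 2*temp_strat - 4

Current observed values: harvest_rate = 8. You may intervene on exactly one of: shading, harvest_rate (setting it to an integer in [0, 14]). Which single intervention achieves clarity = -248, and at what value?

set harvest_rate = 11

Intervening on shading: clarity = -8*shading + 18. Reaching -248 requires shading = 133/4, not an integer.
Intervening on harvest_rate: with other inputs at their observed values, clarity = -22*harvest_rate - 6. Solving for -248 gives harvest_rate = 11, within [0, 14].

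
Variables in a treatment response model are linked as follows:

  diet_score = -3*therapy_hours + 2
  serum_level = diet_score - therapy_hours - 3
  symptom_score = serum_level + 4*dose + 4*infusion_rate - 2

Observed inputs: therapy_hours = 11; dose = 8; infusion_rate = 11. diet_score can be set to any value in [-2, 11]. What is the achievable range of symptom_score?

Intervening on diet_score fixes its value directly, overriding its dependence on therapy_hours.
Substituting into the serum_level equation gives serum_level = diet_score - 14.
Substituting into the symptom_score equation gives symptom_score = diet_score + 60.
Linear in diet_score, so extremes are at the endpoints: diet_score = -2 gives symptom_score = 58; diet_score = 11 gives symptom_score = 71.

58 to 71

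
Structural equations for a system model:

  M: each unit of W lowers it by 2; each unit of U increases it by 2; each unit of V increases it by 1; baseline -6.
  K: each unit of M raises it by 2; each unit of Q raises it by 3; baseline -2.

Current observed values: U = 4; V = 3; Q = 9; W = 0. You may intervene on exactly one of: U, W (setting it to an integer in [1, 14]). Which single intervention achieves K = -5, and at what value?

Intervening on U: K = 4*U + 19. Reaching -5 requires U = -6, outside [1, 14].
Intervening on W: with other inputs at their observed values, K = -4*W + 35. Solving for -5 gives W = 10, within [1, 14].

set W = 10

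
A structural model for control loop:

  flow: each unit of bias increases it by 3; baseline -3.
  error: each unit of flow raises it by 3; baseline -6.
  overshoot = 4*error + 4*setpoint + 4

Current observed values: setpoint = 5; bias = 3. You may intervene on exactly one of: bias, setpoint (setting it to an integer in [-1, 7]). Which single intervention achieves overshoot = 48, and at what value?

Intervening on bias: overshoot = 36*bias - 36. Reaching 48 requires bias = 7/3, not an integer.
Intervening on setpoint: with other inputs at their observed values, overshoot = 4*setpoint + 52. Solving for 48 gives setpoint = -1, within [-1, 7].

set setpoint = -1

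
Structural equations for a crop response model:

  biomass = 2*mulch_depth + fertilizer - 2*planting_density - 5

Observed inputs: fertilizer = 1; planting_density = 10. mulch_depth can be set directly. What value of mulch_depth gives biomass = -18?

Substituting into the biomass equation gives biomass = 2*mulch_depth - 24.
Solve 2*mulch_depth - 24 = -18: mulch_depth = (-18 + 24) / 2 = 3.

mulch_depth = 3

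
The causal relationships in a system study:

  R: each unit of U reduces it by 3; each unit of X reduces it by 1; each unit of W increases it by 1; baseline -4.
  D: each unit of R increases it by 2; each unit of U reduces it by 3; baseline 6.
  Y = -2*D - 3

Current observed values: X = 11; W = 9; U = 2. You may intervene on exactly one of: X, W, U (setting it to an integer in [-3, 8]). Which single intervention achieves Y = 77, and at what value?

set W = 1

Intervening on X: Y = 4*X + 1. Reaching 77 requires X = 19, outside [-3, 8].
Intervening on W: with other inputs at their observed values, Y = -4*W + 81. Solving for 77 gives W = 1, within [-3, 8].
Intervening on U: Y = 18*U + 9. Reaching 77 requires U = 34/9, not an integer.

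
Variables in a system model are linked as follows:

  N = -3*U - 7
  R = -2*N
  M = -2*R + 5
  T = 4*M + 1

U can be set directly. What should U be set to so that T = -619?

Substituting into the R equation gives R = 6*U + 14.
This gives M = -12*U - 23.
This gives T = -48*U - 91.
Solve -48*U - 91 = -619: U = (-619 + 91) / -48 = 11.

U = 11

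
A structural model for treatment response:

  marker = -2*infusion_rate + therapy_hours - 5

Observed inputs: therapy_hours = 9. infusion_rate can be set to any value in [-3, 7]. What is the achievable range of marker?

Substituting into the marker equation gives marker = -2*infusion_rate + 4.
Linear in infusion_rate, so extremes are at the endpoints: infusion_rate = -3 gives marker = 10; infusion_rate = 7 gives marker = -10.

-10 to 10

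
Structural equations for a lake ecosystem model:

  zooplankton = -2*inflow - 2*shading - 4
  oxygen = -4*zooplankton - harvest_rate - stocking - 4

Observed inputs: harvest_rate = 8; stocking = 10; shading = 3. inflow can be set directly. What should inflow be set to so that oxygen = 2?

Substituting into the zooplankton equation gives zooplankton = -2*inflow - 10.
oxygen becomes 8*inflow + 18.
Solve 8*inflow + 18 = 2: inflow = (2 - 18) / 8 = -2.

inflow = -2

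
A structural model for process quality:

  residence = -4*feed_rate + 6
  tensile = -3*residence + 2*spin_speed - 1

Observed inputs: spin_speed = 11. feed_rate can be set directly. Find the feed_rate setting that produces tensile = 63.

Substituting into the tensile equation gives tensile = 12*feed_rate + 3.
Solve 12*feed_rate + 3 = 63: feed_rate = (63 - 3) / 12 = 5.

feed_rate = 5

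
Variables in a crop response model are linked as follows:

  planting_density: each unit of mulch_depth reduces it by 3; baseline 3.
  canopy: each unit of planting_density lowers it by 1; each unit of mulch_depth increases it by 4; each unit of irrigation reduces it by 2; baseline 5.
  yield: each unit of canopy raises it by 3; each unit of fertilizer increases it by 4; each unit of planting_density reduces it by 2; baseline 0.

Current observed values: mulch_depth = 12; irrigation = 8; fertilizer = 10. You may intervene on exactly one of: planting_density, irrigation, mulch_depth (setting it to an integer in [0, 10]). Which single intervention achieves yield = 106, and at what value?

set planting_density = 9

Intervening on planting_density: with other inputs at their observed values, yield = -5*planting_density + 151. Solving for 106 gives planting_density = 9, within [0, 10].
Intervening on irrigation: yield = -6*irrigation + 364. Reaching 106 requires irrigation = 43, outside [0, 10].
Intervening on mulch_depth: yield = 27*mulch_depth - 8. Reaching 106 requires mulch_depth = 38/9, not an integer.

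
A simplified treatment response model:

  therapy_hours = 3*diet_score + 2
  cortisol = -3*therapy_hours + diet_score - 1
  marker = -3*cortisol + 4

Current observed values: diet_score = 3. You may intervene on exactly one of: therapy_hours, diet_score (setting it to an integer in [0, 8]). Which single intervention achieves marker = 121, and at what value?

set diet_score = 4

Intervening on therapy_hours: marker = 9*therapy_hours - 2. Reaching 121 requires therapy_hours = 41/3, not an integer.
Intervening on diet_score: with other inputs at their observed values, marker = 24*diet_score + 25. Solving for 121 gives diet_score = 4, within [0, 8].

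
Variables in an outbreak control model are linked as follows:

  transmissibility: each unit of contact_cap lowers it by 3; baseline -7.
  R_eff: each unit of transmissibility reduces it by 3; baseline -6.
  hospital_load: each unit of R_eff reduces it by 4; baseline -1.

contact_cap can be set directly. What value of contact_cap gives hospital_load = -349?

contact_cap = 8

Substituting into the R_eff equation gives R_eff = 9*contact_cap + 15.
Substituting into the hospital_load equation gives hospital_load = -36*contact_cap - 61.
Solve -36*contact_cap - 61 = -349: contact_cap = (-349 + 61) / -36 = 8.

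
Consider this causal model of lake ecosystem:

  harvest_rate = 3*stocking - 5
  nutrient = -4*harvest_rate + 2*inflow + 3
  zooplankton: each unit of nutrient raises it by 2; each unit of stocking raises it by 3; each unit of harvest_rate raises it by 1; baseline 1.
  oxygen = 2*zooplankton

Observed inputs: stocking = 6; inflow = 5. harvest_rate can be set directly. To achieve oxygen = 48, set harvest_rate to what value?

harvest_rate = 3

Intervening on harvest_rate fixes its value directly, overriding its dependence on stocking.
Substituting into the nutrient equation gives nutrient = -4*harvest_rate + 13.
Substituting into the zooplankton equation gives zooplankton = -7*harvest_rate + 45.
Substituting into the oxygen equation gives oxygen = -14*harvest_rate + 90.
Solve -14*harvest_rate + 90 = 48: harvest_rate = (48 - 90) / -14 = 3.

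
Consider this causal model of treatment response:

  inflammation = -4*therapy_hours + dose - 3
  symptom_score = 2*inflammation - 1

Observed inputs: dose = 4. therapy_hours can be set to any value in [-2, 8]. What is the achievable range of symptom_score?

Substituting into the inflammation equation gives inflammation = -4*therapy_hours + 1.
Substituting into the symptom_score equation gives symptom_score = -8*therapy_hours + 1.
Linear in therapy_hours, so extremes are at the endpoints: therapy_hours = -2 gives symptom_score = 17; therapy_hours = 8 gives symptom_score = -63.

-63 to 17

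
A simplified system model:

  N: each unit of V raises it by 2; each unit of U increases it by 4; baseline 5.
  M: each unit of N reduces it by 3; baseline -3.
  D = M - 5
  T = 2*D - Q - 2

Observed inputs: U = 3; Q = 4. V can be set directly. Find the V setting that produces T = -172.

V = 4

Substituting into the N equation gives N = 2*V + 17.
Substituting into the M equation gives M = -6*V - 54.
Substituting into the D equation gives D = -6*V - 59.
Substituting into the T equation gives T = -12*V - 124.
Solve -12*V - 124 = -172: V = (-172 + 124) / -12 = 4.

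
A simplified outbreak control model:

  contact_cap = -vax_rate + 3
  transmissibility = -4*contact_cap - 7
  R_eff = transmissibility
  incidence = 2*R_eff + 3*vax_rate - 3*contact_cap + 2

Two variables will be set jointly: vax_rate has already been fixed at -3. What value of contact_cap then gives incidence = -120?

With vax_rate held at -3:
Intervening on contact_cap fixes its value directly, overriding its dependence on vax_rate.
Substituting into the R_eff equation gives R_eff = -4*contact_cap - 7.
So incidence = -11*contact_cap - 21.
Solve -11*contact_cap - 21 = -120: contact_cap = (-120 + 21) / -11 = 9.

contact_cap = 9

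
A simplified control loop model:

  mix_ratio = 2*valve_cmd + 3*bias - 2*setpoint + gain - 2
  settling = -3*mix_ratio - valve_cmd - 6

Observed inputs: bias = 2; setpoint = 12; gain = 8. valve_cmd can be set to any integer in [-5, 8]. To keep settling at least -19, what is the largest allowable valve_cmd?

Substituting into the mix_ratio equation gives mix_ratio = 2*valve_cmd - 12.
Substituting into the settling equation gives settling = -7*valve_cmd + 30.
Require -7*valve_cmd + 30 ≥ -19, so valve_cmd ≤ 7.
The largest integer in [-5, 8] satisfying this is 7.

valve_cmd = 7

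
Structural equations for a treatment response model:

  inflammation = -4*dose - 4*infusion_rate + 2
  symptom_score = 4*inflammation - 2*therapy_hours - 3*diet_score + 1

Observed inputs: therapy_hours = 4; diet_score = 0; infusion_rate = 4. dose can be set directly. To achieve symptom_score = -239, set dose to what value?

Substituting into the inflammation equation gives inflammation = -4*dose - 14.
So symptom_score = -16*dose - 63.
Solve -16*dose - 63 = -239: dose = (-239 + 63) / -16 = 11.

dose = 11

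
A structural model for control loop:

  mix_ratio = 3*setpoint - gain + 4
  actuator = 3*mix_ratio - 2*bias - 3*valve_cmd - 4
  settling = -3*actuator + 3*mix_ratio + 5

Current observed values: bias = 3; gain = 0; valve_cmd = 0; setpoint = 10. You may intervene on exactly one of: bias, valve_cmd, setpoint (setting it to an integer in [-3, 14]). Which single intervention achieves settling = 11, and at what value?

Intervening on bias: settling = 6*bias - 187. Reaching 11 requires bias = 33, outside [-3, 14].
Intervening on valve_cmd: settling = 9*valve_cmd - 169. Reaching 11 requires valve_cmd = 20, outside [-3, 14].
Intervening on setpoint: with other inputs at their observed values, settling = -18*setpoint + 11. Solving for 11 gives setpoint = 0, within [-3, 14].

set setpoint = 0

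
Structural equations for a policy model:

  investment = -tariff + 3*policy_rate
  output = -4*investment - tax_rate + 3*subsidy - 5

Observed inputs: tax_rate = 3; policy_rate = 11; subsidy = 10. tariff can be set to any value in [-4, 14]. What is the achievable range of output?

-126 to -54

Substituting into the investment equation gives investment = -tariff + 33.
Substituting into the output equation gives output = 4*tariff - 110.
Linear in tariff, so extremes are at the endpoints: tariff = -4 gives output = -126; tariff = 14 gives output = -54.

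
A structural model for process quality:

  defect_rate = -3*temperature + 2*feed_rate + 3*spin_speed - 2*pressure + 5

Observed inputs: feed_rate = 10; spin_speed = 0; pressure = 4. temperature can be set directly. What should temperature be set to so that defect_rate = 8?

Substituting into the defect_rate equation gives defect_rate = -3*temperature + 17.
Solve -3*temperature + 17 = 8: temperature = (8 - 17) / -3 = 3.

temperature = 3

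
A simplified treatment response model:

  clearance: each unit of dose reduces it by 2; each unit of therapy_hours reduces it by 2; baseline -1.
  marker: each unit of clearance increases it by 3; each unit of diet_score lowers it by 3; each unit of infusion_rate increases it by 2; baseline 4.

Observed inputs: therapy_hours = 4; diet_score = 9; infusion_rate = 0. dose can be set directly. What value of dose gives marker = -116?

Substituting into the clearance equation gives clearance = -2*dose - 9.
So marker = -6*dose - 50.
Solve -6*dose - 50 = -116: dose = (-116 + 50) / -6 = 11.

dose = 11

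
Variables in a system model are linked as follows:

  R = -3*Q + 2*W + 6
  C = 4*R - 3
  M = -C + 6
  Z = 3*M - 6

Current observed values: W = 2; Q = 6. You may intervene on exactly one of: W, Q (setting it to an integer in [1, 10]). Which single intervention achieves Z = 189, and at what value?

Intervening on W: Z = -24*W + 165. Reaching 189 requires W = -1, outside [1, 10].
Intervening on Q: with other inputs at their observed values, Z = 36*Q - 99. Solving for 189 gives Q = 8, within [1, 10].

set Q = 8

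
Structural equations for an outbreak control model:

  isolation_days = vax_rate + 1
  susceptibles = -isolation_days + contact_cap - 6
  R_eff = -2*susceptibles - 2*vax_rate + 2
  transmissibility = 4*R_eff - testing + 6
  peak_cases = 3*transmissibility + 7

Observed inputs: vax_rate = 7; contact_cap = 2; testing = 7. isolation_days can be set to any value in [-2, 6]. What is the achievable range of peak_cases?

Intervening on isolation_days fixes its value directly, overriding its dependence on vax_rate.
Substituting into the susceptibles equation gives susceptibles = -isolation_days - 4.
This gives R_eff = 2*isolation_days - 4.
Substituting into the transmissibility equation gives transmissibility = 8*isolation_days - 17.
Substituting into the peak_cases equation gives peak_cases = 24*isolation_days - 44.
Linear in isolation_days, so extremes are at the endpoints: isolation_days = -2 gives peak_cases = -92; isolation_days = 6 gives peak_cases = 100.

-92 to 100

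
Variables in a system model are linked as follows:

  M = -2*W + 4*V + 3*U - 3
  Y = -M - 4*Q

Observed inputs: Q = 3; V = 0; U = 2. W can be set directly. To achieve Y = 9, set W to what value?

Substituting into the M equation gives M = -2*W + 3.
Substituting into the Y equation gives Y = 2*W - 15.
Solve 2*W - 15 = 9: W = (9 + 15) / 2 = 12.

W = 12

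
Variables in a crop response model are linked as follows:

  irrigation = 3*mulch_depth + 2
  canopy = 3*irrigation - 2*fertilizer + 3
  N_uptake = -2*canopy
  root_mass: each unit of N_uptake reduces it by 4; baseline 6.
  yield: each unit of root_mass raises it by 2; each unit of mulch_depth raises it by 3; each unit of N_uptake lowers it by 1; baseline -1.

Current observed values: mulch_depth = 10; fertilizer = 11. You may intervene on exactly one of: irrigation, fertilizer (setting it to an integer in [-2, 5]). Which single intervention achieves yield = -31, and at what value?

Intervening on irrigation: with other inputs at their observed values, yield = 54*irrigation - 301. Solving for -31 gives irrigation = 5, within [-2, 5].
Intervening on fertilizer: yield = -36*fertilizer + 1823. Reaching -31 requires fertilizer = 103/2, not an integer.

set irrigation = 5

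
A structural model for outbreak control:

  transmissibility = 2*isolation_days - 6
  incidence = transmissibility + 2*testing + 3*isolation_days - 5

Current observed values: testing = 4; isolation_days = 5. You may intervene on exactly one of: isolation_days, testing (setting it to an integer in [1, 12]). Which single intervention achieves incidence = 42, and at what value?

Intervening on isolation_days: with other inputs at their observed values, incidence = 5*isolation_days - 3. Solving for 42 gives isolation_days = 9, within [1, 12].
Intervening on testing: incidence = 2*testing + 14. Reaching 42 requires testing = 14, outside [1, 12].

set isolation_days = 9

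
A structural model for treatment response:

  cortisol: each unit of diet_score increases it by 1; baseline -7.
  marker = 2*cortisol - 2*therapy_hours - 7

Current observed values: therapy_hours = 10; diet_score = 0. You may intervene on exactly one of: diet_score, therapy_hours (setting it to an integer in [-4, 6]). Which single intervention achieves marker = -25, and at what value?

Intervening on diet_score: marker = 2*diet_score - 41. Reaching -25 requires diet_score = 8, outside [-4, 6].
Intervening on therapy_hours: with other inputs at their observed values, marker = -2*therapy_hours - 21. Solving for -25 gives therapy_hours = 2, within [-4, 6].

set therapy_hours = 2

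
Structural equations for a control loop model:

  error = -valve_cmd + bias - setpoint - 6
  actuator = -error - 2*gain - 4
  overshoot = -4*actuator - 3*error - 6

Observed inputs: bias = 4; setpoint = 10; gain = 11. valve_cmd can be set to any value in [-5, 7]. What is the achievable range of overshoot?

Substituting into the error equation gives error = -valve_cmd - 12.
This gives actuator = valve_cmd - 14.
This gives overshoot = -valve_cmd + 86.
Linear in valve_cmd, so extremes are at the endpoints: valve_cmd = -5 gives overshoot = 91; valve_cmd = 7 gives overshoot = 79.

79 to 91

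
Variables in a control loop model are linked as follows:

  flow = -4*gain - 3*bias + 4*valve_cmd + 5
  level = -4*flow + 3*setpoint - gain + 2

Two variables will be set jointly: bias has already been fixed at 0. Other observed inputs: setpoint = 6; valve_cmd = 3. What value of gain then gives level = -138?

With bias held at 0:
Substituting into the flow equation gives flow = -4*gain + 17.
Substituting into the level equation gives level = 15*gain - 48.
Solve 15*gain - 48 = -138: gain = (-138 + 48) / 15 = -6.

gain = -6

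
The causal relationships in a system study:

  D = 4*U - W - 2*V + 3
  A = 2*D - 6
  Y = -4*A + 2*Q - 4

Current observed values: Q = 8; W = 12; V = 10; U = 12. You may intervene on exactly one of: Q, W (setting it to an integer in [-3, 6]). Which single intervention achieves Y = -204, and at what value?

set W = 1

Intervening on Q: Y = 2*Q - 132. Reaching -204 requires Q = -36, outside [-3, 6].
Intervening on W: with other inputs at their observed values, Y = 8*W - 212. Solving for -204 gives W = 1, within [-3, 6].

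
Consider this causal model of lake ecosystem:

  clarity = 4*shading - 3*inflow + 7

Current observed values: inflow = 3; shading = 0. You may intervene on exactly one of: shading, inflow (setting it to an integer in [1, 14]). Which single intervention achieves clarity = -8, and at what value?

set inflow = 5

Intervening on shading: clarity = 4*shading - 2. Reaching -8 requires shading = -3/2, not an integer.
Intervening on inflow: with other inputs at their observed values, clarity = -3*inflow + 7. Solving for -8 gives inflow = 5, within [1, 14].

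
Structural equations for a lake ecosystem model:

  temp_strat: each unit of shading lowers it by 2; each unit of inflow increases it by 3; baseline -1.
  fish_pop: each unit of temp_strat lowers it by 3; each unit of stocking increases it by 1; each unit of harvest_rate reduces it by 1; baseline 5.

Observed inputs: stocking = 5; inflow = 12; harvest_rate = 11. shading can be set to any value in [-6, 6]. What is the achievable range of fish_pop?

-142 to -70

Substituting into the temp_strat equation gives temp_strat = -2*shading + 35.
Substituting into the fish_pop equation gives fish_pop = 6*shading - 106.
Linear in shading, so extremes are at the endpoints: shading = -6 gives fish_pop = -142; shading = 6 gives fish_pop = -70.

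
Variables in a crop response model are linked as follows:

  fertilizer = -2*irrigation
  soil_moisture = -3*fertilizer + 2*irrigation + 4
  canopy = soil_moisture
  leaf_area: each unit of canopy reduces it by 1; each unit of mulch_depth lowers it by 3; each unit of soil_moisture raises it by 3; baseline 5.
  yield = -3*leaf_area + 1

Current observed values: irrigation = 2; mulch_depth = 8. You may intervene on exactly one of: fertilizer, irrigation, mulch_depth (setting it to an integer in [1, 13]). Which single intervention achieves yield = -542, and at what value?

Intervening on fertilizer: yield = 18*fertilizer + 10. Reaching -542 requires fertilizer = -92/3, not an integer.
Intervening on irrigation: with other inputs at their observed values, yield = -48*irrigation + 34. Solving for -542 gives irrigation = 12, within [1, 13].
Intervening on mulch_depth: yield = 9*mulch_depth - 134. Reaching -542 requires mulch_depth = -136/3, not an integer.

set irrigation = 12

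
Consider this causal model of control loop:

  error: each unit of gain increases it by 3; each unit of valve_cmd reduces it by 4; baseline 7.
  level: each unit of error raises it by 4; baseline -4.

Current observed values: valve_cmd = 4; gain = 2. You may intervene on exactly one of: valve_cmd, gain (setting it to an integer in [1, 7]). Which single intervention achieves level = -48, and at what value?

set valve_cmd = 6

Intervening on valve_cmd: with other inputs at their observed values, level = -16*valve_cmd + 48. Solving for -48 gives valve_cmd = 6, within [1, 7].
Intervening on gain: level = 12*gain - 40. Reaching -48 requires gain = -2/3, not an integer.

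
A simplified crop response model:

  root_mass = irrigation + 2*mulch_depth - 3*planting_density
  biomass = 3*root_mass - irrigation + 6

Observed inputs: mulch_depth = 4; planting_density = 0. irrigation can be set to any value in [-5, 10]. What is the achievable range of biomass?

20 to 50

Substituting into the root_mass equation gives root_mass = irrigation + 8.
Substituting into the biomass equation gives biomass = 2*irrigation + 30.
Linear in irrigation, so extremes are at the endpoints: irrigation = -5 gives biomass = 20; irrigation = 10 gives biomass = 50.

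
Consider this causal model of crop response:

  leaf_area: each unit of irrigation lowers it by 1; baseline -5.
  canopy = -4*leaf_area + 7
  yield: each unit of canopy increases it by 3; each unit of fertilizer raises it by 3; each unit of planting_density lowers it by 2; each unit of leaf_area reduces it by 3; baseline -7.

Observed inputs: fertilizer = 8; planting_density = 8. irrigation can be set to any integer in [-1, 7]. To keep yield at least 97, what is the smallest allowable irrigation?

Substituting into the canopy equation gives canopy = 4*irrigation + 27.
yield becomes 15*irrigation + 97.
Require 15*irrigation + 97 ≥ 97, so irrigation ≥ 0.
The smallest integer in [-1, 7] satisfying this is 0.

irrigation = 0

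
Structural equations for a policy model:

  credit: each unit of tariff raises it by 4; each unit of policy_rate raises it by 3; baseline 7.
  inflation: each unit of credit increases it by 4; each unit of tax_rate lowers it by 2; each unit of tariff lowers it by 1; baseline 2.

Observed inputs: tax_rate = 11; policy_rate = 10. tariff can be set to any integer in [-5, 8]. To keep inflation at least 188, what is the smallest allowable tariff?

Substituting into the credit equation gives credit = 4*tariff + 37.
Substituting into the inflation equation gives inflation = 15*tariff + 128.
Require 15*tariff + 128 ≥ 188, so tariff ≥ 4.
The smallest integer in [-5, 8] satisfying this is 4.

tariff = 4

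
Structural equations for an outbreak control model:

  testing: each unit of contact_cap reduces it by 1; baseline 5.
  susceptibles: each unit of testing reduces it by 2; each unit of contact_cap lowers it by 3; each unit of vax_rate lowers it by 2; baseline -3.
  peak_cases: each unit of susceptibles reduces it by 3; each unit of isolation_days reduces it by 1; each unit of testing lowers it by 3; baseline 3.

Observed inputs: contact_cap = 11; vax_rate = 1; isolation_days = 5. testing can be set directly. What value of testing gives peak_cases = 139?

testing = 9

Intervening on testing fixes its value directly, overriding its dependence on contact_cap.
Substituting into the susceptibles equation gives susceptibles = -2*testing - 38.
Substituting into the peak_cases equation gives peak_cases = 3*testing + 112.
Solve 3*testing + 112 = 139: testing = (139 - 112) / 3 = 9.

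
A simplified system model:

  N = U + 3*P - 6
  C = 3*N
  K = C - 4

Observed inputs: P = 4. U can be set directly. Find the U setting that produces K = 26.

Substituting into the N equation gives N = U + 6.
Substituting into the C equation gives C = 3*U + 18.
K becomes 3*U + 14.
Solve 3*U + 14 = 26: U = (26 - 14) / 3 = 4.

U = 4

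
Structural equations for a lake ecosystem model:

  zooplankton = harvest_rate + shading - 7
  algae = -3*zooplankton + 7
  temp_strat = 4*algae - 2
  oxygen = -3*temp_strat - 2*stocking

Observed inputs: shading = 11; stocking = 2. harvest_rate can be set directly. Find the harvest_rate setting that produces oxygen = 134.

harvest_rate = 2

Substituting into the zooplankton equation gives zooplankton = harvest_rate + 4.
Substituting into the algae equation gives algae = -3*harvest_rate - 5.
Substituting into the temp_strat equation gives temp_strat = -12*harvest_rate - 22.
Substituting into the oxygen equation gives oxygen = 36*harvest_rate + 62.
Solve 36*harvest_rate + 62 = 134: harvest_rate = (134 - 62) / 36 = 2.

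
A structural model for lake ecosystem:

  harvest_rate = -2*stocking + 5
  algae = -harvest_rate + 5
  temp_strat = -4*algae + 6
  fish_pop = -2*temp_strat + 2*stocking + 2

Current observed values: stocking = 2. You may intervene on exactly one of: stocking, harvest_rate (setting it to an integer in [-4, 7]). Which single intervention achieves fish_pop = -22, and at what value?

set harvest_rate = 7

Intervening on stocking: fish_pop = 18*stocking - 10. Reaching -22 requires stocking = -2/3, not an integer.
Intervening on harvest_rate: with other inputs at their observed values, fish_pop = -8*harvest_rate + 34. Solving for -22 gives harvest_rate = 7, within [-4, 7].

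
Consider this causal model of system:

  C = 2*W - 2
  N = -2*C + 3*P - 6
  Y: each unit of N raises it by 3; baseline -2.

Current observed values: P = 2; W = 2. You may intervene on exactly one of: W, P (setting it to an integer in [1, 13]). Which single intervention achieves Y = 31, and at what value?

set P = 7

Intervening on W: Y = -12*W + 10. Reaching 31 requires W = -7/4, not an integer.
Intervening on P: with other inputs at their observed values, Y = 9*P - 32. Solving for 31 gives P = 7, within [1, 13].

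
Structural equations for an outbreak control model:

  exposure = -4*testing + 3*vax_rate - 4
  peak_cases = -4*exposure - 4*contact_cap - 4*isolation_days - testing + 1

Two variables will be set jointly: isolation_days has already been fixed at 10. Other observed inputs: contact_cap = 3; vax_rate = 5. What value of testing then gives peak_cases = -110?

With isolation_days held at 10:
Substituting into the exposure equation gives exposure = -4*testing + 11.
Substituting into the peak_cases equation gives peak_cases = 15*testing - 95.
Solve 15*testing - 95 = -110: testing = (-110 + 95) / 15 = -1.

testing = -1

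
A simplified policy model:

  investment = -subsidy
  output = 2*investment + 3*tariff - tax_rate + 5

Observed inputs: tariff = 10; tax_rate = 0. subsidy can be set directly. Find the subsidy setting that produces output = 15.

subsidy = 10

Substituting into the output equation gives output = -2*subsidy + 35.
Solve -2*subsidy + 35 = 15: subsidy = (15 - 35) / -2 = 10.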